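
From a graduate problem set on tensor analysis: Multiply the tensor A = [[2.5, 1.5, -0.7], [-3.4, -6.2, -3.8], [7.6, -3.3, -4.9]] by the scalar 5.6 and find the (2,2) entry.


Scalar multiplication: (cA)_{ij} = c * A_{ij}.
c = 5.6
A_{22} = -6.2
(cA)_{22} = 5.6 * -6.2 = -34.72

-34.72


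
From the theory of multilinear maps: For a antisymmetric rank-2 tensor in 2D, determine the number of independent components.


A antisymmetric rank-2 tensor in d dimensions has d(d-1)/2 independent components.
d = 2
d(d-1)/2 = 2 * 1 / 2 = 2 / 2 = 1

1


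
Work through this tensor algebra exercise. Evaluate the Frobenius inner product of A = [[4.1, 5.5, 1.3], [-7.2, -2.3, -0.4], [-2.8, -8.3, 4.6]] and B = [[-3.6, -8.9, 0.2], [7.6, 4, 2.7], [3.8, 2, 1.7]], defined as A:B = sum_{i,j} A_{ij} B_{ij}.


A:B = sum over all i,j of A_{ij} * B_{ij}.
Row 1: 4.1*-3.6=-14.76, 5.5*-8.9=-48.95, 1.3*0.2=0.26 => row sum = -63.45
Row 2: -7.2*7.6=-54.72, -2.3*4=-9.2, -0.4*2.7=-1.08 => row sum = -65
Row 3: -2.8*3.8=-10.64, -8.3*2=-16.6, 4.6*1.7=7.82 => row sum = -19.42
Total = -63.45 + -65 + -19.42 = -147.87

-147.87


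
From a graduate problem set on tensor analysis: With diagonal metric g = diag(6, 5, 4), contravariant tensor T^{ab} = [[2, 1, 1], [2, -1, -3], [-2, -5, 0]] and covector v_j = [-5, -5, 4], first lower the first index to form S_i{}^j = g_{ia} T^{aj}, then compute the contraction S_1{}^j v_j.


Step 1: lower the first index. For a diagonal metric, g_{ia} T^{aj} = g_{ii} T^{ij} (no sum on i).
g_{11} = 6
S_1{}^1 = 6 * T^{11} = 6 * 2 = 12
S_1{}^2 = 6 * T^{12} = 6 * 1 = 6
S_1{}^3 = 6 * T^{13} = 6 * 1 = 6
Step 2: contract S_1{}^j with v_j.
S_1{}^1 * v_1 = 12 * -5 = -60
S_1{}^2 * v_2 = 6 * -5 = -30
S_1{}^3 * v_3 = 6 * 4 = 24
Result = -60 + -30 + 24 = -66

-66


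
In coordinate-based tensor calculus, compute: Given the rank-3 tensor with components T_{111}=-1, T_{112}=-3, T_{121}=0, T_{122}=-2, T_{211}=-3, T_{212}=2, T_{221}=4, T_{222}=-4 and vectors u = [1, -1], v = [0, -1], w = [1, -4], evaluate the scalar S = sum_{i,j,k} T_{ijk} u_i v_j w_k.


S = sum over i,j,k of T_{ijk} u_i v_j w_k. Expanding all 8 terms:
T_{111}*u_1*v_1*w_1 = -1*1*0*1 = 0  (running total: 0)
T_{112}*u_1*v_1*w_2 = -3*1*0*-4 = 0  (running total: 0)
T_{121}*u_1*v_2*w_1 = 0*1*-1*1 = 0  (running total: 0)
T_{122}*u_1*v_2*w_2 = -2*1*-1*-4 = -8  (running total: -8)
T_{211}*u_2*v_1*w_1 = -3*-1*0*1 = 0  (running total: -8)
T_{212}*u_2*v_1*w_2 = 2*-1*0*-4 = 0  (running total: -8)
T_{221}*u_2*v_2*w_1 = 4*-1*-1*1 = 4  (running total: -4)
T_{222}*u_2*v_2*w_2 = -4*-1*-1*-4 = 16  (running total: 12)
S = 12

12


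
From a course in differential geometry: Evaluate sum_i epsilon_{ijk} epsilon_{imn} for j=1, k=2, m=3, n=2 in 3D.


Using the identity: epsilon_{ijk} epsilon_{imn} = delta_{jm} delta_{kn} - delta_{jn} delta_{km}.
delta_{13} = 0
delta_{22} = 1
delta_{12} = 0
delta_{23} = 0
Result = 0 * 1 - 0 * 0 = 0 - 0 = 0

0


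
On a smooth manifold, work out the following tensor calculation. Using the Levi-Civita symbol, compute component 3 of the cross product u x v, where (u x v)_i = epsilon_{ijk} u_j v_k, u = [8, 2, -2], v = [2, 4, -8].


(u x v)_3 = sum_{j,k} epsilon_{3jk} u_j v_k. Only permutations of (1,2,3) contribute; the two non-zero terms are:
eps_{312} u_1 v_2 = 1 * 8 * 4 = 32
eps_{321} u_2 v_1 = -1 * 2 * 2 = -4
(u x v)_3 = 28

28


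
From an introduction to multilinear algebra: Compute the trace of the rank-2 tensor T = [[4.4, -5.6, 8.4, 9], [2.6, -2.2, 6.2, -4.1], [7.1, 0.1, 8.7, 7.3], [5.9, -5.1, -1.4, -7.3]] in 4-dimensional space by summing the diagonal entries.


The contraction (trace) of a rank-2 tensor is the sum of its diagonal elements.
Diagonal entries: A[1,1] = 4.4, A[2,2] = -2.2, A[3,3] = 8.7, A[4,4] = -7.3
Tr(A) = 4.4 + -2.2 + 8.7 + -7.3 = 3.6

3.6


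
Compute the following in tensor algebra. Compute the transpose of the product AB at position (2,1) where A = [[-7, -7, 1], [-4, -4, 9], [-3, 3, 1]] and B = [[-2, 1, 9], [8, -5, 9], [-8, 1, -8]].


(AB)^T_{ij} = (AB)_{ji} = sum_k A_{jk} B_{ki}.
For i=2, j=1 we need (AB)_{12}:
A_{11} * B_{12} = -7 * 1 = -7
A_{12} * B_{22} = -7 * -5 = 35
A_{13} * B_{32} = 1 * 1 = 1
Sum = -7 + 35 + 1 = 29

29


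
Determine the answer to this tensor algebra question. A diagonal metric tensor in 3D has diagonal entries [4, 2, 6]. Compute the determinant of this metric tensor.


For a diagonal metric, the determinant is the product of diagonal entries.
Diagonal entries: 4, 2, 6
det(g) = 4 * 2 * 6 = 48

48


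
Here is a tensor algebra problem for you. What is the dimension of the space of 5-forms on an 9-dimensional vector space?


The dimension of the space of p-forms on an n-dimensional space is C(n, p).
n = 9, p = 5
C(9, 5) = 9! / (5! * 4!) = 126

126


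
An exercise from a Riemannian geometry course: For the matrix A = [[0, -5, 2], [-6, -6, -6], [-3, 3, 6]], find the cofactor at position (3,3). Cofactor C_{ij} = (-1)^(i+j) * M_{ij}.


To find cofactor C_{33}, delete row 3 and column 3.
The resulting 2x2 submatrix is: [[0, -5], [-6, -6]]
Minor M_{33} = 0*-6 - -5*-6
  = 0 - 30 = -30
Sign = (-1)^(3+3) = (-1)^6 = 1
Cofactor C_{33} = 1 * -30 = -30

-30


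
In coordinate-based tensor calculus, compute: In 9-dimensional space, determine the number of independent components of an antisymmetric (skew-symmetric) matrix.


An antisymmetric rank-2 tensor satisfies A_{ij} = -A_{ji}, so diagonal entries are zero.
The independent components are the upper-triangular entries: C(n, 2) = n(n-1)/2.
n = 9
C(9, 2) = 9 * 8 / 2 = 72 / 2 = 36

36


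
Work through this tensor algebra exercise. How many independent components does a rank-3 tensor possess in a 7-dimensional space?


The number of components of a rank-r tensor in d dimensions is d^r.
Here d = 7 and r = 3.
7^3 = 343

343


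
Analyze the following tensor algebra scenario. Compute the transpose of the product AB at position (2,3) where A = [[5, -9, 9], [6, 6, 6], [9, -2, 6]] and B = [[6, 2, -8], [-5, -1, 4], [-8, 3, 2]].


(AB)^T_{ij} = (AB)_{ji} = sum_k A_{jk} B_{ki}.
For i=2, j=3 we need (AB)_{32}:
A_{31} * B_{12} = 9 * 2 = 18
A_{32} * B_{22} = -2 * -1 = 2
A_{33} * B_{32} = 6 * 3 = 18
Sum = 18 + 2 + 18 = 38

38


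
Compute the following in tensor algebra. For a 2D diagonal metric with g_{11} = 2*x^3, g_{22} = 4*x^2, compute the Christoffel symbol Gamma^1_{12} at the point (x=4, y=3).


For a diagonal metric, Gamma^k_{ij} = (1/2) g^{kk} (dg_{ik}/dx_j + dg_{jk}/dx_i - dg_{ij}/dx_k).
The metric is diagonal, so g_{ab} = 0 for a != b.
At the given point: g_{11} = 128, g_{22} = 64
g^{11} = 1/128
dg_{11}/dx_2 = dg_{11}/dx_2 = 0
dg_{21}/dx_1 = 0 (off-diagonal)
dg_{12}/dx_1 = 0 (off-diagonal)
Numerator = 0 + 0 - 0 = 0
Gamma^1_{12} = 0 / (2 * 128) = 0

0


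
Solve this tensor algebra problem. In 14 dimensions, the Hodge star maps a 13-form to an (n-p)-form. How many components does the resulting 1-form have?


The Hodge dual of a p-form on an n-dimensional manifold is an (n-p)-form.
n = 14, p = 13, so dual degree = 14 - 13 = 1
The number of components is C(n, n-p) = C(14, 1) = 14

14


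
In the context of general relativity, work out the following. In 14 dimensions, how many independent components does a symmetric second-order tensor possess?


A symmetric rank-2 tensor in d dimensions has d(d+1)/2 independent components.
d = 14
d(d+1)/2 = 14 * 15 / 2 = 210 / 2 = 105

105


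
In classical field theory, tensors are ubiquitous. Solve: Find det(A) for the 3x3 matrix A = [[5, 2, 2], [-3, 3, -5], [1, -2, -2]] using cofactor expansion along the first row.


Expanding along the first row, det(A) = a11*M_11 - a12*M_12 + a13*M_13, where M_1j is the (1,j) minor.
Minor M_11 = 3*-2 - -5*-2 = -16
Minor M_12 = -3*-2 - -5*1 = 11
Minor M_13 = -3*-2 - 3*1 = 3
det = 5*(-16) - 2*(11) + 2*(3)
    = -80 - 22 + 6
    = -96

-96


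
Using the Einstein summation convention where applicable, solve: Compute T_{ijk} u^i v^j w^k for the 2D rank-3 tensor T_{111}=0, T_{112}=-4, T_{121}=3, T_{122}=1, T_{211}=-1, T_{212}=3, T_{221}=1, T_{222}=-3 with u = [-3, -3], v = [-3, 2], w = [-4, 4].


S = sum over i,j,k of T_{ijk} u_i v_j w_k. Expanding all 8 terms:
T_{111}*u_1*v_1*w_1 = 0*-3*-3*-4 = 0  (running total: 0)
T_{112}*u_1*v_1*w_2 = -4*-3*-3*4 = -144  (running total: -144)
T_{121}*u_1*v_2*w_1 = 3*-3*2*-4 = 72  (running total: -72)
T_{122}*u_1*v_2*w_2 = 1*-3*2*4 = -24  (running total: -96)
T_{211}*u_2*v_1*w_1 = -1*-3*-3*-4 = 36  (running total: -60)
T_{212}*u_2*v_1*w_2 = 3*-3*-3*4 = 108  (running total: 48)
T_{221}*u_2*v_2*w_1 = 1*-3*2*-4 = 24  (running total: 72)
T_{222}*u_2*v_2*w_2 = -3*-3*2*4 = 72  (running total: 144)
S = 144

144


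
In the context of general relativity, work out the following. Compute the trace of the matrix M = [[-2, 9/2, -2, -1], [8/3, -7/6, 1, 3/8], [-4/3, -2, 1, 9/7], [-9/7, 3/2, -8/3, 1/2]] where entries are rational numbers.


The trace is the sum of diagonal entries.
Diagonal: M[1,1] = -2, M[2,2] = -7/6, M[3,3] = 1, M[4,4] = 1/2
Tr(M) = -2 + -7/6 + 1 + 1/2
Computing step by step:
After adding M[1,1]: -2
After adding M[2,2]: -19/6
After adding M[3,3]: -13/6
After adding M[4,4]: -5/3
Tr(M) = -5/3

-5/3


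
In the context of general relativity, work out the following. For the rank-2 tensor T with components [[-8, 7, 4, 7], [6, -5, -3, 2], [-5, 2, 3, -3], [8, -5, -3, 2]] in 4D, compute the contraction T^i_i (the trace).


The contraction (trace) of a rank-2 tensor is the sum of its diagonal elements.
Diagonal entries: A[1,1] = -8, A[2,2] = -5, A[3,3] = 3, A[4,4] = 2
Tr(A) = -8 + -5 + 3 + 2 = -8

-8


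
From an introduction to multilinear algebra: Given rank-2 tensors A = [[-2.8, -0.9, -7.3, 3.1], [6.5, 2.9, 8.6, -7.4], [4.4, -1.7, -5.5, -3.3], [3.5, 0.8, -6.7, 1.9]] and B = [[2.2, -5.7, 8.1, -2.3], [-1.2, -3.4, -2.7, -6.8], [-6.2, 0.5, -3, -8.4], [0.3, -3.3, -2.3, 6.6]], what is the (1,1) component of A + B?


Tensor addition is component-wise: (A + B)_{ij} = A_{ij} + B_{ij}.
A_{11} = -2.8
B_{11} = 2.2
(A + B)_{11} = -2.8 + 2.2 = -0.6

-0.6


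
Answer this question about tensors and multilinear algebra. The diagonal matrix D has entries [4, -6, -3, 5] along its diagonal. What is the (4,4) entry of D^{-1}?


For a diagonal matrix, the inverse has entries (D^{-1})_{ii} = 1/d_{ii}.
The diagonal entries are: d_{11} = 4, d_{22} = -6, d_{33} = -3, d_{44} = 5
We need (D^{-1})_{44} = 1/d_{44} = 1/5 = 1/5

1/5


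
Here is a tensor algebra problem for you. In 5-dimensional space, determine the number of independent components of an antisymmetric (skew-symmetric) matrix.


An antisymmetric rank-2 tensor satisfies A_{ij} = -A_{ji}, so diagonal entries are zero.
The independent components are the upper-triangular entries: C(n, 2) = n(n-1)/2.
n = 5
C(5, 2) = 5 * 4 / 2 = 20 / 2 = 10

10


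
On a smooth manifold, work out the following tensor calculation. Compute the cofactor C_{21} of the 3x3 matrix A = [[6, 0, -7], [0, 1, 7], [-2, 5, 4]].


To find cofactor C_{21}, delete row 2 and column 1.
The resulting 2x2 submatrix is: [[0, -7], [5, 4]]
Minor M_{21} = 0*4 - -7*5
  = 0 - -35 = 35
Sign = (-1)^(2+1) = (-1)^3 = -1
Cofactor C_{21} = -1 * 35 = -35

-35


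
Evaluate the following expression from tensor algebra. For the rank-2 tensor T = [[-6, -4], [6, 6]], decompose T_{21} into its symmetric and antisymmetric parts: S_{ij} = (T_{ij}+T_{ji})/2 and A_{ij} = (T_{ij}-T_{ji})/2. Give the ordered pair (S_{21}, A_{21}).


T_{21} = 6
T_{12} = -4
S_{21} = (6 + -4)/2 = 2/2 = 1
A_{21} = (6 - -4)/2 = 10/2 = 5
Check: S + A = 1 + 5 = 6 = T_{21}.

(1, 5)


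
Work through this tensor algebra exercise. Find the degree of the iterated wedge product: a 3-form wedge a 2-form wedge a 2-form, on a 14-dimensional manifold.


The degree of a wedge product is the sum of the degrees of the individual forms.
Degrees: 3, 2, 2
Total degree = 3 + 2 + 2 = 7

7


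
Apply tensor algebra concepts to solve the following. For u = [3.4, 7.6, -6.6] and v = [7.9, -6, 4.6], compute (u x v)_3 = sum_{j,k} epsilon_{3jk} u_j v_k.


(u x v)_3 = sum_{j,k} epsilon_{3jk} u_j v_k. Only permutations of (1,2,3) contribute; the two non-zero terms are:
eps_{312} u_1 v_2 = 1 * 3.4 * -6 = -20.4
eps_{321} u_2 v_1 = -1 * 7.6 * 7.9 = -60.04
(u x v)_3 = -80.44

-80.44


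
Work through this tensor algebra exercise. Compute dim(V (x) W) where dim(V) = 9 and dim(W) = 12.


The dimension of a tensor product is the product of dimensions.
dim(V) = 9, dim(W) = 12
dim(V (x) W) = 9 * 12 = 108

108


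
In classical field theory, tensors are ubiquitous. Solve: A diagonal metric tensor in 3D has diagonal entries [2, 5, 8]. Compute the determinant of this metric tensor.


For a diagonal metric, the determinant is the product of diagonal entries.
Diagonal entries: 2, 5, 8
det(g) = 2 * 5 * 8 = 80

80


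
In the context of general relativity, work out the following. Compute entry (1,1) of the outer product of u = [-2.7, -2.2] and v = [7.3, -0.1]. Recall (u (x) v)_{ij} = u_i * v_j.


The outer product entry T_{ij} = u_i * v_j.
We need i=1, j=1.
u_1 = -2.7, v_1 = 7.3
T_{1,1} = -2.7 * 7.3 = -19.71

-19.71


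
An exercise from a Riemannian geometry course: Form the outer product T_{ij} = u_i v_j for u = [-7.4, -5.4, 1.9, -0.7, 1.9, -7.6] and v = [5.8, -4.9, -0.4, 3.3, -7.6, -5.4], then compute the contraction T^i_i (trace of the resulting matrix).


The outer product gives T_{ij} = u_i v_j.
The trace (contraction) is Tr(T) = sum_i T_{ii} = sum_i u_i v_i.
Diagonal entries:
T_{11} = u_1 * v_1 = -7.4 * 5.8 = -42.92
T_{22} = u_2 * v_2 = -5.4 * -4.9 = 26.46
T_{33} = u_3 * v_3 = 1.9 * -0.4 = -0.76
T_{44} = u_4 * v_4 = -0.7 * 3.3 = -2.31
T_{55} = u_5 * v_5 = 1.9 * -7.6 = -14.44
T_{66} = u_6 * v_6 = -7.6 * -5.4 = 41.04
Tr(T) = -42.92 + 26.46 + -0.76 + -2.31 + -14.44 + 41.04 = 7.07

7.07


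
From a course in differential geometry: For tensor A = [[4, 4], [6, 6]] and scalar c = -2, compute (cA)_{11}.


Scalar multiplication: (cA)_{ij} = c * A_{ij}.
c = -2
A_{11} = 4
(cA)_{11} = -2 * 4 = -8

-8


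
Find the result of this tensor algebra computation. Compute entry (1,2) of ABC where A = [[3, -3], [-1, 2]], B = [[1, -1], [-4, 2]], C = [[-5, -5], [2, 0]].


(ABC)_{12} = sum_m (AB)_{1m} C_{m2}. First compute row 1 of AB.
(AB)_{11} = 3*1 + -3*-4 = 15
(AB)_{12} = 3*-1 + -3*2 = -9
Now contract with column 2 of C:
(AB)_{11} * C_{12} = 15 * -5 = -75
(AB)_{12} * C_{22} = -9 * 0 = 0
(ABC)_{12} = -75 + 0 = -75

-75


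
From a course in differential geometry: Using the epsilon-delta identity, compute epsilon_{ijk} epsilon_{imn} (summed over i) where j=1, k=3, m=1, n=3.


Using the identity: epsilon_{ijk} epsilon_{imn} = delta_{jm} delta_{kn} - delta_{jn} delta_{km}.
delta_{11} = 1
delta_{33} = 1
delta_{13} = 0
delta_{31} = 0
Result = 1 * 1 - 0 * 0 = 1 - 0 = 1

1


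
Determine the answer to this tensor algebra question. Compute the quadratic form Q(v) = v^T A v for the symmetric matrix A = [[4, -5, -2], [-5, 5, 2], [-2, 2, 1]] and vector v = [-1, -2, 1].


First compute Av:
(Av)_1 = 4*-1 + -5*-2 + -2*1 = 4
(Av)_2 = -5*-1 + 5*-2 + 2*1 = -3
(Av)_3 = -2*-1 + 2*-2 + 1*1 = -1
Av = [4, -3, -1]
Then v^T (Av) = -1*4 + -2*-3 + 1*-1
= -4 + 6 + -1 = 1

1


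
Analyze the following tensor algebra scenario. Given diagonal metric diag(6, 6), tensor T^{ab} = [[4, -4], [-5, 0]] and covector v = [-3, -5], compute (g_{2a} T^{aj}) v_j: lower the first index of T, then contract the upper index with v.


Step 1: lower the first index. For a diagonal metric, g_{ia} T^{aj} = g_{ii} T^{ij} (no sum on i).
g_{22} = 6
S_2{}^1 = 6 * T^{21} = 6 * -5 = -30
S_2{}^2 = 6 * T^{22} = 6 * 0 = 0
Step 2: contract S_2{}^j with v_j.
S_2{}^1 * v_1 = -30 * -3 = 90
S_2{}^2 * v_2 = 0 * -5 = 0
Result = 90 + 0 = 90

90


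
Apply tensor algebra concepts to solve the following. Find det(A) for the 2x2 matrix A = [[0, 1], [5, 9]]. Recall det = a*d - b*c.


For a 2x2 matrix [[a, b], [c, d]], det = a*d - b*c.
a = 0, b = 1, c = 5, d = 9
a*d = 0 * 9 = 0
b*c = 1 * 5 = 5
det = 0 - 5 = -5

-5


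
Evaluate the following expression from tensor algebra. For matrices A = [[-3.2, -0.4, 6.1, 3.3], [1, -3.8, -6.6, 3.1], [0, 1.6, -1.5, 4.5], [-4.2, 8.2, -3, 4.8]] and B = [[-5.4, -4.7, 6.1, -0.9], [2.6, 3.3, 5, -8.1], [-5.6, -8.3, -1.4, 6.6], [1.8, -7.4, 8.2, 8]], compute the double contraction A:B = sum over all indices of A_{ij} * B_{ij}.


A:B = sum over all i,j of A_{ij} * B_{ij}.
Row 1: -3.2*-5.4=17.28, -0.4*-4.7=1.88, 6.1*6.1=37.21, 3.3*-0.9=-2.97 => row sum = 53.4
Row 2: 1*2.6=2.6, -3.8*3.3=-12.54, -6.6*5=-33, 3.1*-8.1=-25.11 => row sum = -68.05
Row 3: 0*-5.6=0, 1.6*-8.3=-13.28, -1.5*-1.4=2.1, 4.5*6.6=29.7 => row sum = 18.52
Row 4: -4.2*1.8=-7.56, 8.2*-7.4=-60.68, -3*8.2=-24.6, 4.8*8=38.4 => row sum = -54.44
Total = 53.4 + -68.05 + 18.52 + -54.44 = -50.57

-50.57


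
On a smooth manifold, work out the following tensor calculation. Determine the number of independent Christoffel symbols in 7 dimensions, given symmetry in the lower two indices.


Christoffel symbols Gamma^k_{ij} are symmetric in i,j, so there are d * d(d+1)/2 independent symbols.
d = 7
d(d+1)/2 = 7 * 8 / 2 = 28
Total = 7 * 28 = 196

196


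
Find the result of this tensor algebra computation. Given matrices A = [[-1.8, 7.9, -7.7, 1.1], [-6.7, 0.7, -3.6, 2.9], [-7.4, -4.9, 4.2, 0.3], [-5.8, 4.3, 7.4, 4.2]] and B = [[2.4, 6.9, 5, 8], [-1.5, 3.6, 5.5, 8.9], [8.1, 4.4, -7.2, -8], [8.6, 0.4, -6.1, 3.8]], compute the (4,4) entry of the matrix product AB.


(AB)_{ij} = sum_k A_{ik} B_{kj}.
For i=4, j=4:
A_{41} * B_{14} = -5.8 * 8 = -46.4
A_{42} * B_{24} = 4.3 * 8.9 = 38.27
A_{43} * B_{34} = 7.4 * -8 = -59.2
A_{44} * B_{44} = 4.2 * 3.8 = 15.96
Sum = -46.4 + 38.27 + -59.2 + 15.96 = -51.37

-51.37


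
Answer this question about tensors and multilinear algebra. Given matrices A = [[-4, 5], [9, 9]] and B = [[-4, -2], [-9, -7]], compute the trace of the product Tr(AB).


Tr(AB) = sum_i (AB)_{ii} where (AB)_{ii} = sum_k A_{ik} B_{ki}.
(AB)_{11} = -4*-4 + 5*-9 = -29
(AB)_{22} = 9*-2 + 9*-7 = -81
Tr(AB) = -29 + -81 = -110

-110


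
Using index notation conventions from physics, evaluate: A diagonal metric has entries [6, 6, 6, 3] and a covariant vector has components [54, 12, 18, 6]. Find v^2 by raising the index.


To raise an index with a diagonal metric: v^i = v_i / g_{ii}.
For index 2: v_2 = 12, g_{22} = 6
v^2 = 12 / 6 = 2

2


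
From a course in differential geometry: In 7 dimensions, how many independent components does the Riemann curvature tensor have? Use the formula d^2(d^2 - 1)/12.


The Riemann tensor in d dimensions has d^2(d^2 - 1)/12 independent components.
d = 7, so d^2 = 49
d^2 - 1 = 48
d^2(d^2 - 1) = 49 * 48 = 2352
Divide by 12: 2352 / 12 = 196

196


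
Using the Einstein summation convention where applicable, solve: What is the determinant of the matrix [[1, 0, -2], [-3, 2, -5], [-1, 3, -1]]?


Expanding along the first row, det(A) = a11*M_11 - a12*M_12 + a13*M_13, where M_1j is the (1,j) minor.
Minor M_11 = 2*-1 - -5*3 = 13
Minor M_12 = -3*-1 - -5*-1 = -2
Minor M_13 = -3*3 - 2*-1 = -7
det = 1*(13) - 0*(-2) + -2*(-7)
    = 13 - 0 + 14
    = 27

27


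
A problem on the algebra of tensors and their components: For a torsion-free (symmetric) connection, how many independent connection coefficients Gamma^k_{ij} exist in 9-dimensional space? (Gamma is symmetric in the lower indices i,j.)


Christoffel symbols Gamma^k_{ij} are symmetric in i,j, so there are d * d(d+1)/2 independent symbols.
d = 9
d(d+1)/2 = 9 * 10 / 2 = 45
Total = 9 * 45 = 405

405


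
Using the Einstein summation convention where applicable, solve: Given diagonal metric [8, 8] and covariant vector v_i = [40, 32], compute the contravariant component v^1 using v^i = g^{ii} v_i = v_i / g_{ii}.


To raise an index with a diagonal metric: v^i = v_i / g_{ii}.
For index 1: v_1 = 40, g_{11} = 8
v^1 = 40 / 8 = 5

5


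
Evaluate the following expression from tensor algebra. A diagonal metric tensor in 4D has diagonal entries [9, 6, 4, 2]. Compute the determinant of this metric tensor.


For a diagonal metric, the determinant is the product of diagonal entries.
Diagonal entries: 9, 6, 4, 2
det(g) = 9 * 6 * 4 * 2 = 432

432


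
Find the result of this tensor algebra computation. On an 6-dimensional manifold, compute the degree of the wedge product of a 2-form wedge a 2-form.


The degree of a wedge product is the sum of the degrees of the individual forms.
Degrees: 2, 2
Total degree = 2 + 2 = 4

4


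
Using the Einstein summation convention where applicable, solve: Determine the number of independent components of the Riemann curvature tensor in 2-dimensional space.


The Riemann tensor in d dimensions has d^2(d^2 - 1)/12 independent components.
d = 2, so d^2 = 4
d^2 - 1 = 3
d^2(d^2 - 1) = 4 * 3 = 12
Divide by 12: 12 / 12 = 1

1


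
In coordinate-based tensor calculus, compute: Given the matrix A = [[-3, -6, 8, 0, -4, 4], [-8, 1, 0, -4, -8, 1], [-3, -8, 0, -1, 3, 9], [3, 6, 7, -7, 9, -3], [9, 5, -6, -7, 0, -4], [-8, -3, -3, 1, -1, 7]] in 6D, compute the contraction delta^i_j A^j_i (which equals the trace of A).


The contraction (trace) of a rank-2 tensor is the sum of its diagonal elements.
Diagonal entries: A[1,1] = -3, A[2,2] = 1, A[3,3] = 0, A[4,4] = -7, A[5,5] = 0, A[6,6] = 7
Tr(A) = -3 + 1 + 0 + -7 + 0 + 7 = -2

-2


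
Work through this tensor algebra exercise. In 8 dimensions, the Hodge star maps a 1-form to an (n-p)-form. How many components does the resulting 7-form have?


The Hodge dual of a p-form on an n-dimensional manifold is an (n-p)-form.
n = 8, p = 1, so dual degree = 8 - 1 = 7
The number of components is C(n, n-p) = C(8, 7) = 8

8


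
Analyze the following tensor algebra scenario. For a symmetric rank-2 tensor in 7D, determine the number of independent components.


A symmetric rank-2 tensor in d dimensions has d(d+1)/2 independent components.
d = 7
d(d+1)/2 = 7 * 8 / 2 = 56 / 2 = 28

28


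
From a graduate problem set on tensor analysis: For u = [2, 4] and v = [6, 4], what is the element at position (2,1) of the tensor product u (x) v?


The outer product entry T_{ij} = u_i * v_j.
We need i=2, j=1.
u_2 = 4, v_1 = 6
T_{2,1} = 4 * 6 = 24

24


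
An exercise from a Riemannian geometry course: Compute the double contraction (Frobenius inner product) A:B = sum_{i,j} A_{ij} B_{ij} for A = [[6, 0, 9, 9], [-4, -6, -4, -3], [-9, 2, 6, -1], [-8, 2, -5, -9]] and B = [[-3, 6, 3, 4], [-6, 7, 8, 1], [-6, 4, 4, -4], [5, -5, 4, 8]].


A:B = sum over all i,j of A_{ij} * B_{ij}.
Row 1: 6*-3=-18, 0*6=0, 9*3=27, 9*4=36 => row sum = 45
Row 2: -4*-6=24, -6*7=-42, -4*8=-32, -3*1=-3 => row sum = -53
Row 3: -9*-6=54, 2*4=8, 6*4=24, -1*-4=4 => row sum = 90
Row 4: -8*5=-40, 2*-5=-10, -5*4=-20, -9*8=-72 => row sum = -142
Total = 45 + -53 + 90 + -142 = -60

-60


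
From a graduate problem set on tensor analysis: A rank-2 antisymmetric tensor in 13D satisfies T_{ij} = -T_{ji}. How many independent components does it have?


An antisymmetric rank-2 tensor satisfies A_{ij} = -A_{ji}, so diagonal entries are zero.
The independent components are the upper-triangular entries: C(n, 2) = n(n-1)/2.
n = 13
C(13, 2) = 13 * 12 / 2 = 156 / 2 = 78

78


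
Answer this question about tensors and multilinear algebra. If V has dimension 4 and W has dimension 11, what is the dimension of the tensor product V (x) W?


The dimension of a tensor product is the product of dimensions.
dim(V) = 4, dim(W) = 11
dim(V (x) W) = 4 * 11 = 44

44


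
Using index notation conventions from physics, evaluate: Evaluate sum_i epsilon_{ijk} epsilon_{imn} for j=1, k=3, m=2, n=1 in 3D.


Using the identity: epsilon_{ijk} epsilon_{imn} = delta_{jm} delta_{kn} - delta_{jn} delta_{km}.
delta_{12} = 0
delta_{31} = 0
delta_{11} = 1
delta_{32} = 0
Result = 0 * 0 - 1 * 0 = 0 - 0 = 0

0


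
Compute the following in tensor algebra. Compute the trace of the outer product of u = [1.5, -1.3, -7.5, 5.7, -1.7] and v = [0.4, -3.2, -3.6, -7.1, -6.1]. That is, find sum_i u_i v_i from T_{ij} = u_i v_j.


The outer product gives T_{ij} = u_i v_j.
The trace (contraction) is Tr(T) = sum_i T_{ii} = sum_i u_i v_i.
Diagonal entries:
T_{11} = u_1 * v_1 = 1.5 * 0.4 = 0.6
T_{22} = u_2 * v_2 = -1.3 * -3.2 = 4.16
T_{33} = u_3 * v_3 = -7.5 * -3.6 = 27
T_{44} = u_4 * v_4 = 5.7 * -7.1 = -40.47
T_{55} = u_5 * v_5 = -1.7 * -6.1 = 10.37
Tr(T) = 0.6 + 4.16 + 27 + -40.47 + 10.37 = 1.66

1.66


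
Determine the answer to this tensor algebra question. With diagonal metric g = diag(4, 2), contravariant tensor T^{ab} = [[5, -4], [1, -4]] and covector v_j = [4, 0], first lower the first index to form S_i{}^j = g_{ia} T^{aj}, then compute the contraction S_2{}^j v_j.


Step 1: lower the first index. For a diagonal metric, g_{ia} T^{aj} = g_{ii} T^{ij} (no sum on i).
g_{22} = 2
S_2{}^1 = 2 * T^{21} = 2 * 1 = 2
S_2{}^2 = 2 * T^{22} = 2 * -4 = -8
Step 2: contract S_2{}^j with v_j.
S_2{}^1 * v_1 = 2 * 4 = 8
S_2{}^2 * v_2 = -8 * 0 = 0
Result = 8 + 0 = 8

8


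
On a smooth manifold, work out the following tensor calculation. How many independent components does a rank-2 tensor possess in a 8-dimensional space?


The number of components of a rank-r tensor in d dimensions is d^r.
Here d = 8 and r = 2.
8^2 = 64

64


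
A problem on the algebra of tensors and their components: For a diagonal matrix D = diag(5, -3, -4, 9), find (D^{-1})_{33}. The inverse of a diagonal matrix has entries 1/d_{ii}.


For a diagonal matrix, the inverse has entries (D^{-1})_{ii} = 1/d_{ii}.
The diagonal entries are: d_{11} = 5, d_{22} = -3, d_{33} = -4, d_{44} = 9
We need (D^{-1})_{33} = 1/d_{33} = 1/-4 = -1/4

-1/4


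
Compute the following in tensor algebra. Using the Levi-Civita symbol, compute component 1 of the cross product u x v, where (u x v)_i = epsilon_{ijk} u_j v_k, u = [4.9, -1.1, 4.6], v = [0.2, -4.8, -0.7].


(u x v)_1 = sum_{j,k} epsilon_{1jk} u_j v_k. Only permutations of (1,2,3) contribute; the two non-zero terms are:
eps_{123} u_2 v_3 = 1 * -1.1 * -0.7 = 0.77
eps_{132} u_3 v_2 = -1 * 4.6 * -4.8 = 22.08
(u x v)_1 = 22.85

22.85


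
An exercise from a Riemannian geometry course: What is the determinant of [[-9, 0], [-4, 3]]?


For a 2x2 matrix [[a, b], [c, d]], det = a*d - b*c.
a = -9, b = 0, c = -4, d = 3
a*d = -9 * 3 = -27
b*c = 0 * -4 = 0
det = -27 - 0 = -27

-27


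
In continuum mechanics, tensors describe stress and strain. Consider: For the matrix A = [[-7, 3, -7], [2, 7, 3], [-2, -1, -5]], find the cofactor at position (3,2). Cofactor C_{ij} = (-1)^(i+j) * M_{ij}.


To find cofactor C_{32}, delete row 3 and column 2.
The resulting 2x2 submatrix is: [[-7, -7], [2, 3]]
Minor M_{32} = -7*3 - -7*2
  = -21 - -14 = -7
Sign = (-1)^(3+2) = (-1)^5 = -1
Cofactor C_{32} = -1 * -7 = 7

7


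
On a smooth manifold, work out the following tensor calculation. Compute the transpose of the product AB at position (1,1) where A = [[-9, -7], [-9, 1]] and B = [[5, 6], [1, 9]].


(AB)^T_{ij} = (AB)_{ji} = sum_k A_{jk} B_{ki}.
For i=1, j=1 we need (AB)_{11}:
A_{11} * B_{11} = -9 * 5 = -45
A_{12} * B_{21} = -7 * 1 = -7
Sum = -45 + -7 = -52

-52


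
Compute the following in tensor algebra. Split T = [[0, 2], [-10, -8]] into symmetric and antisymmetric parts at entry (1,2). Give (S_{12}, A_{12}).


T_{12} = 2
T_{21} = -10
S_{12} = (2 + -10)/2 = -8/2 = -4
A_{12} = (2 - -10)/2 = 12/2 = 6
Check: S + A = -4 + 6 = 2 = T_{12}.

(-4, 6)


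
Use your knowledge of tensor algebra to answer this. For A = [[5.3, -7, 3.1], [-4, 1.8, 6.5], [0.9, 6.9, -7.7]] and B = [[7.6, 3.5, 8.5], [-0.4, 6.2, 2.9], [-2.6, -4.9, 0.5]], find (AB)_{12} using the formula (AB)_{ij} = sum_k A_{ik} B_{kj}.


(AB)_{ij} = sum_k A_{ik} B_{kj}.
For i=1, j=2:
A_{11} * B_{12} = 5.3 * 3.5 = 18.55
A_{12} * B_{22} = -7 * 6.2 = -43.4
A_{13} * B_{32} = 3.1 * -4.9 = -15.19
Sum = 18.55 + -43.4 + -15.19 = -40.04

-40.04


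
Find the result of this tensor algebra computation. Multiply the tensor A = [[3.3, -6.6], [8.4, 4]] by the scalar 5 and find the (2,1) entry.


Scalar multiplication: (cA)_{ij} = c * A_{ij}.
c = 5
A_{21} = 8.4
(cA)_{21} = 5 * 8.4 = 42

42


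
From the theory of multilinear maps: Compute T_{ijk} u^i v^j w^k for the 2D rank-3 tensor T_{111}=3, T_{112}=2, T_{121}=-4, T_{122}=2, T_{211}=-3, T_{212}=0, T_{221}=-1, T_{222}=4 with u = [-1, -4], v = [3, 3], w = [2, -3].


S = sum over i,j,k of T_{ijk} u_i v_j w_k. Expanding all 8 terms:
T_{111}*u_1*v_1*w_1 = 3*-1*3*2 = -18  (running total: -18)
T_{112}*u_1*v_1*w_2 = 2*-1*3*-3 = 18  (running total: 0)
T_{121}*u_1*v_2*w_1 = -4*-1*3*2 = 24  (running total: 24)
T_{122}*u_1*v_2*w_2 = 2*-1*3*-3 = 18  (running total: 42)
T_{211}*u_2*v_1*w_1 = -3*-4*3*2 = 72  (running total: 114)
T_{212}*u_2*v_1*w_2 = 0*-4*3*-3 = 0  (running total: 114)
T_{221}*u_2*v_2*w_1 = -1*-4*3*2 = 24  (running total: 138)
T_{222}*u_2*v_2*w_2 = 4*-4*3*-3 = 144  (running total: 282)
S = 282

282


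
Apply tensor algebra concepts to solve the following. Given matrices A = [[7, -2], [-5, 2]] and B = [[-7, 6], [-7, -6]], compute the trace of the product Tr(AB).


Tr(AB) = sum_i (AB)_{ii} where (AB)_{ii} = sum_k A_{ik} B_{ki}.
(AB)_{11} = 7*-7 + -2*-7 = -35
(AB)_{22} = -5*6 + 2*-6 = -42
Tr(AB) = -35 + -42 = -77

-77


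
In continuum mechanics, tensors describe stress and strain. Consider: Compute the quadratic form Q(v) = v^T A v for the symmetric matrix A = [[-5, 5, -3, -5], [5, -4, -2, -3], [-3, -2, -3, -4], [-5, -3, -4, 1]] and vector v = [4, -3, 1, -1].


First compute Av:
(Av)_1 = -5*4 + 5*-3 + -3*1 + -5*-1 = -33
(Av)_2 = 5*4 + -4*-3 + -2*1 + -3*-1 = 33
(Av)_3 = -3*4 + -2*-3 + -3*1 + -4*-1 = -5
(Av)_4 = -5*4 + -3*-3 + -4*1 + 1*-1 = -16
Av = [-33, 33, -5, -16]
Then v^T (Av) = 4*-33 + -3*33 + 1*-5 + -1*-16
= -132 + -99 + -5 + 16 = -220

-220


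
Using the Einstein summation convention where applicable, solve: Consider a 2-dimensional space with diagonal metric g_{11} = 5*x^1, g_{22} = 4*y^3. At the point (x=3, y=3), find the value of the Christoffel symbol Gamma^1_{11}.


For a diagonal metric, Gamma^k_{ij} = (1/2) g^{kk} (dg_{ik}/dx_j + dg_{jk}/dx_i - dg_{ij}/dx_k).
The metric is diagonal, so g_{ab} = 0 for a != b.
At the given point: g_{11} = 15, g_{22} = 108
g^{11} = 1/15
dg_{11}/dx_1 = dg_{11}/dx_1 = 5
dg_{11}/dx_1 = dg_{11}/dx_1 = 5
dg_{11}/dx_1 = dg_{11}/dx_1 = 5
Numerator = 5 + 5 - 5 = 5
Gamma^1_{11} = 5 / (2 * 15) = 1/6

1/6


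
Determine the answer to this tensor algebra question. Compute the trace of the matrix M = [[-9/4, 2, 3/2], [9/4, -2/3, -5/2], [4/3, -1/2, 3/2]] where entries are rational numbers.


The trace is the sum of diagonal entries.
Diagonal: M[1,1] = -9/4, M[2,2] = -2/3, M[3,3] = 3/2
Tr(M) = -9/4 + -2/3 + 3/2
Computing step by step:
After adding M[1,1]: -9/4
After adding M[2,2]: -35/12
After adding M[3,3]: -17/12
Tr(M) = -17/12

-17/12


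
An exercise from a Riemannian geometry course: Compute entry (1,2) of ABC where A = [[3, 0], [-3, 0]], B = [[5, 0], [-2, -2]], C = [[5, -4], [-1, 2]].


(ABC)_{12} = sum_m (AB)_{1m} C_{m2}. First compute row 1 of AB.
(AB)_{11} = 3*5 + 0*-2 = 15
(AB)_{12} = 3*0 + 0*-2 = 0
Now contract with column 2 of C:
(AB)_{11} * C_{12} = 15 * -4 = -60
(AB)_{12} * C_{22} = 0 * 2 = 0
(ABC)_{12} = -60 + 0 = -60

-60


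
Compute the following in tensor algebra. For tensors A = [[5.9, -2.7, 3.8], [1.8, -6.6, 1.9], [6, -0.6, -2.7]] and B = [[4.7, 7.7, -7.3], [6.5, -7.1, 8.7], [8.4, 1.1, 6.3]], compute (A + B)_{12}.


Tensor addition is component-wise: (A + B)_{ij} = A_{ij} + B_{ij}.
A_{12} = -2.7
B_{12} = 7.7
(A + B)_{12} = -2.7 + 7.7 = 5

5


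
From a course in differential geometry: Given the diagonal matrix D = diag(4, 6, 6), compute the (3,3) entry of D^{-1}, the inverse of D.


For a diagonal matrix, the inverse has entries (D^{-1})_{ii} = 1/d_{ii}.
The diagonal entries are: d_{11} = 4, d_{22} = 6, d_{33} = 6
We need (D^{-1})_{33} = 1/d_{33} = 1/6 = 1/6

1/6


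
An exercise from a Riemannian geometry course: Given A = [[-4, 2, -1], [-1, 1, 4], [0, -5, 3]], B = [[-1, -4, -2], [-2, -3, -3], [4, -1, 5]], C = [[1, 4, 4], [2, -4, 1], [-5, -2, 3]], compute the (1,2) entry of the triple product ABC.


(ABC)_{12} = sum_m (AB)_{1m} C_{m2}. First compute row 1 of AB.
(AB)_{11} = -4*-1 + 2*-2 + -1*4 = -4
(AB)_{12} = -4*-4 + 2*-3 + -1*-1 = 11
(AB)_{13} = -4*-2 + 2*-3 + -1*5 = -3
Now contract with column 2 of C:
(AB)_{11} * C_{12} = -4 * 4 = -16
(AB)_{12} * C_{22} = 11 * -4 = -44
(AB)_{13} * C_{32} = -3 * -2 = 6
(ABC)_{12} = -16 + -44 + 6 = -54

-54


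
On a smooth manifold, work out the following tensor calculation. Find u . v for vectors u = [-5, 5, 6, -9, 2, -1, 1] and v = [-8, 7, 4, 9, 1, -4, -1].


The inner product u . v = sum of u_i * v_i.
Term-by-term: -5 * -8, 5 * 7, 6 * 4, -9 * 9, 2 * 1, -1 * -4, 1 * -1
Products: 40, 35, 24, -81, 2, 4, -1
Sum = 40 + 35 + 24 + -81 + 2 + 4 + -1 = 23

23


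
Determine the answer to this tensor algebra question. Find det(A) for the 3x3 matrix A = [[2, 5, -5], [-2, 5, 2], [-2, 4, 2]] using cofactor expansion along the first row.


Expanding along the first row, det(A) = a11*M_11 - a12*M_12 + a13*M_13, where M_1j is the (1,j) minor.
Minor M_11 = 5*2 - 2*4 = 2
Minor M_12 = -2*2 - 2*-2 = 0
Minor M_13 = -2*4 - 5*-2 = 2
det = 2*(2) - 5*(0) + -5*(2)
    = 4 - 0 + -10
    = -6

-6


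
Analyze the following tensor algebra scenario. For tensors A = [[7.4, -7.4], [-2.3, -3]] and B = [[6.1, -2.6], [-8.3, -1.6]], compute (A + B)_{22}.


Tensor addition is component-wise: (A + B)_{ij} = A_{ij} + B_{ij}.
A_{22} = -3
B_{22} = -1.6
(A + B)_{22} = -3 + -1.6 = -4.6

-4.6


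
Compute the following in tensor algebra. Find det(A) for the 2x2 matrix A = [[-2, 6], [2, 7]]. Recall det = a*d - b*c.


For a 2x2 matrix [[a, b], [c, d]], det = a*d - b*c.
a = -2, b = 6, c = 2, d = 7
a*d = -2 * 7 = -14
b*c = 6 * 2 = 12
det = -14 - 12 = -26

-26


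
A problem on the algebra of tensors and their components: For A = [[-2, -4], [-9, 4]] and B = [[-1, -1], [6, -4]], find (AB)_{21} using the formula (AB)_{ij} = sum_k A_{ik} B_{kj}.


(AB)_{ij} = sum_k A_{ik} B_{kj}.
For i=2, j=1:
A_{21} * B_{11} = -9 * -1 = 9
A_{22} * B_{21} = 4 * 6 = 24
Sum = 9 + 24 = 33

33


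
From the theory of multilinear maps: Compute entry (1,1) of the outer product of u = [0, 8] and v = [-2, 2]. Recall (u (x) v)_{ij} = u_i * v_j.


The outer product entry T_{ij} = u_i * v_j.
We need i=1, j=1.
u_1 = 0, v_1 = -2
T_{1,1} = 0 * -2 = 0

0


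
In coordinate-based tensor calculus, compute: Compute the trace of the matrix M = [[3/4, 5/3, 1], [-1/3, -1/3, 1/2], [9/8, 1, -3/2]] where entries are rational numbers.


The trace is the sum of diagonal entries.
Diagonal: M[1,1] = 3/4, M[2,2] = -1/3, M[3,3] = -3/2
Tr(M) = 3/4 + -1/3 + -3/2
Computing step by step:
After adding M[1,1]: 3/4
After adding M[2,2]: 5/12
After adding M[3,3]: -13/12
Tr(M) = -13/12

-13/12


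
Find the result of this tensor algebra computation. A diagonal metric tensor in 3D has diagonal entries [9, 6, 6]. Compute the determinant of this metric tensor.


For a diagonal metric, the determinant is the product of diagonal entries.
Diagonal entries: 9, 6, 6
det(g) = 9 * 6 * 6 = 324

324


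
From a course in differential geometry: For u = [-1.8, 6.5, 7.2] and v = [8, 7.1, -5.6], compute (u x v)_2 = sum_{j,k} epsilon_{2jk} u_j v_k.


(u x v)_2 = sum_{j,k} epsilon_{2jk} u_j v_k. Only permutations of (1,2,3) contribute; the two non-zero terms are:
eps_{213} u_1 v_3 = -1 * -1.8 * -5.6 = -10.08
eps_{231} u_3 v_1 = 1 * 7.2 * 8 = 57.6
(u x v)_2 = 47.52

47.52


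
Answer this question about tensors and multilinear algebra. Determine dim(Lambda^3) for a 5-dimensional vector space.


The dimension of the space of p-forms on an n-dimensional space is C(n, p).
n = 5, p = 3
C(5, 3) = 5! / (3! * 2!) = 10

10


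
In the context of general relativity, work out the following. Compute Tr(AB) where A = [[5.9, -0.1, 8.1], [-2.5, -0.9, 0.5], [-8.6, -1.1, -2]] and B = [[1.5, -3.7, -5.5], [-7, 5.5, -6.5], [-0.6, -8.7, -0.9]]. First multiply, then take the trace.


Tr(AB) = sum_i (AB)_{ii} where (AB)_{ii} = sum_k A_{ik} B_{ki}.
(AB)_{11} = 5.9*1.5 + -0.1*-7 + 8.1*-0.6 = 4.69
(AB)_{22} = -2.5*-3.7 + -0.9*5.5 + 0.5*-8.7 = -0.05
(AB)_{33} = -8.6*-5.5 + -1.1*-6.5 + -2*-0.9 = 56.25
Tr(AB) = 4.69 + -0.05 + 56.25 = 60.89

60.89


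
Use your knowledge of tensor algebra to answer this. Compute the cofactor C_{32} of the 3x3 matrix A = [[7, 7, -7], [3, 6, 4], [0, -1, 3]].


To find cofactor C_{32}, delete row 3 and column 2.
The resulting 2x2 submatrix is: [[7, -7], [3, 4]]
Minor M_{32} = 7*4 - -7*3
  = 28 - -21 = 49
Sign = (-1)^(3+2) = (-1)^5 = -1
Cofactor C_{32} = -1 * 49 = -49

-49


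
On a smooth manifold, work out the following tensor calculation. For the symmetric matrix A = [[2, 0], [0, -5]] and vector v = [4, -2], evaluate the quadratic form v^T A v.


First compute Av:
(Av)_1 = 2*4 + 0*-2 = 8
(Av)_2 = 0*4 + -5*-2 = 10
Av = [8, 10]
Then v^T (Av) = 4*8 + -2*10
= 32 + -20 = 12

12


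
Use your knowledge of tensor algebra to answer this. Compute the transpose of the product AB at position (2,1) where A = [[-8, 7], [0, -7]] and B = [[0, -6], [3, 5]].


(AB)^T_{ij} = (AB)_{ji} = sum_k A_{jk} B_{ki}.
For i=2, j=1 we need (AB)_{12}:
A_{11} * B_{12} = -8 * -6 = 48
A_{12} * B_{22} = 7 * 5 = 35
Sum = 48 + 35 = 83

83


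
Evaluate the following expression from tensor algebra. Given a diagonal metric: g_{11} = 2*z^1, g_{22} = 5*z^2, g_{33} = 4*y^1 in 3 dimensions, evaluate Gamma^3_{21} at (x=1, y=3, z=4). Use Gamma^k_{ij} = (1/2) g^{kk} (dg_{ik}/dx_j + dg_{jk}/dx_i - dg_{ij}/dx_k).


For a diagonal metric, Gamma^k_{ij} = (1/2) g^{kk} (dg_{ik}/dx_j + dg_{jk}/dx_i - dg_{ij}/dx_k).
The metric is diagonal, so g_{ab} = 0 for a != b.
At the given point: g_{11} = 8, g_{22} = 80, g_{33} = 12
g^{33} = 1/12
dg_{23}/dx_1 = 0 (off-diagonal)
dg_{13}/dx_2 = 0 (off-diagonal)
dg_{21}/dx_3 = 0 (off-diagonal)
Numerator = 0 + 0 - 0 = 0
Gamma^3_{21} = 0 / (2 * 12) = 0

0


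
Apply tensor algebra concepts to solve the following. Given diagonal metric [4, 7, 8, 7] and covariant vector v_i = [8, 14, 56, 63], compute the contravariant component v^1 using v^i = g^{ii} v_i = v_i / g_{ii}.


To raise an index with a diagonal metric: v^i = v_i / g_{ii}.
For index 1: v_1 = 8, g_{11} = 4
v^1 = 8 / 4 = 2

2


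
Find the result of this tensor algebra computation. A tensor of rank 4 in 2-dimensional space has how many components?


The number of components of a rank-r tensor in d dimensions is d^r.
Here d = 2 and r = 4.
2^4 = 16

16


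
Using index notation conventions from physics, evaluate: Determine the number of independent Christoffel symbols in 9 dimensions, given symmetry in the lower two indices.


Christoffel symbols Gamma^k_{ij} are symmetric in i,j, so there are d * d(d+1)/2 independent symbols.
d = 9
d(d+1)/2 = 9 * 10 / 2 = 45
Total = 9 * 45 = 405

405


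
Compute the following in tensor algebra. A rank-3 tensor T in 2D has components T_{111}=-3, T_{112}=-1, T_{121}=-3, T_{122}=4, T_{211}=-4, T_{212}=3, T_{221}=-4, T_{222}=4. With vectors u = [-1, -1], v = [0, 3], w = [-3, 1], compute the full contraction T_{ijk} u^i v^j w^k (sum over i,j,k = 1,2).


S = sum over i,j,k of T_{ijk} u_i v_j w_k. Expanding all 8 terms:
T_{111}*u_1*v_1*w_1 = -3*-1*0*-3 = 0  (running total: 0)
T_{112}*u_1*v_1*w_2 = -1*-1*0*1 = 0  (running total: 0)
T_{121}*u_1*v_2*w_1 = -3*-1*3*-3 = -27  (running total: -27)
T_{122}*u_1*v_2*w_2 = 4*-1*3*1 = -12  (running total: -39)
T_{211}*u_2*v_1*w_1 = -4*-1*0*-3 = 0  (running total: -39)
T_{212}*u_2*v_1*w_2 = 3*-1*0*1 = 0  (running total: -39)
T_{221}*u_2*v_2*w_1 = -4*-1*3*-3 = -36  (running total: -75)
T_{222}*u_2*v_2*w_2 = 4*-1*3*1 = -12  (running total: -87)
S = -87

-87


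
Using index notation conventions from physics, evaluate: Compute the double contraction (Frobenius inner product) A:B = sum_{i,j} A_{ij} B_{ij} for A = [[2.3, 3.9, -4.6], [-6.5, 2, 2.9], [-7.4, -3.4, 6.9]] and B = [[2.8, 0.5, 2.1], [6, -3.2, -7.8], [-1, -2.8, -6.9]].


A:B = sum over all i,j of A_{ij} * B_{ij}.
Row 1: 2.3*2.8=6.44, 3.9*0.5=1.95, -4.6*2.1=-9.66 => row sum = -1.27
Row 2: -6.5*6=-39, 2*-3.2=-6.4, 2.9*-7.8=-22.62 => row sum = -68.02
Row 3: -7.4*-1=7.4, -3.4*-2.8=9.52, 6.9*-6.9=-47.61 => row sum = -30.69
Total = -1.27 + -68.02 + -30.69 = -99.98

-99.98
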